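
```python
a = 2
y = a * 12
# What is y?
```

Trace:
`a = 2` → a = 2
`y = a * 12` → y = 24
So y = 24

Answer: 24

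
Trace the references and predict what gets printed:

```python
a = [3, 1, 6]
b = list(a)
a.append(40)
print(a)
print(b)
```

Key concept: list() constructor creates copy.
Step by step:
`a = [3, 1, 6]` → a = [3, 1, 6]
`b = list(a)` → b = [3, 1, 6]
`a.append(40)` → a = [3, 1, 6, 40]
`print(a)` → prints [3, 1, 6, 40]
`print(b)` → prints [3, 1, 6]

Answer:
[3, 1, 6, 40]
[3, 1, 6]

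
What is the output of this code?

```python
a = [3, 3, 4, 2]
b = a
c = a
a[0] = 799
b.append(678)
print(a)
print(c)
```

Key concept: multiple aliases.
Step by step:
`a = [3, 3, 4, 2]` → a = [3, 3, 4, 2]
`b = a` → b = [3, 3, 4, 2] (same object as a)
`c = a` → c = [3, 3, 4, 2] (same object as a, b)
`a[0] = 799` → a = [799, 3, 4, 2] (same object as b, c); b = [799, 3, 4, 2] (same object as a, c); c = [799, 3, 4, 2] (same object as a, b)
`b.append(678)` → a = [799, 3, 4, 2, 678] (same object as b, c); b = [799, 3, 4, 2, 678] (same object as a, c); c = [799, 3, 4, 2, 678] (same object as a, b)
`print(a)` → prints [799, 3, 4, 2, 678]
`print(c)` → prints [799, 3, 4, 2, 678]

Answer:
[799, 3, 4, 2, 678]
[799, 3, 4, 2, 678]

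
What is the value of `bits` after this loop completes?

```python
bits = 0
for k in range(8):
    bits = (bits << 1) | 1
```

Build 8 consecutive 1-bits: 0b11111111
`bits` takes the values: 0 → 1 → 3 → 7 → 15 → 31 → 63 → 127 → 255

Answer: 255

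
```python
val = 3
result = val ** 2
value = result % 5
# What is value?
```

Trace:
`val = 3` → val = 3
`result = val ** 2` → result = 9
`value = result % 5` → value = 4
So value = 4

Answer: 4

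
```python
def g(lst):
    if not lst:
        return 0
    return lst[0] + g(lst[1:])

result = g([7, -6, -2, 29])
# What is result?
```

7 + (-6) + (-2) + 29 + 0 = 28

Answer: 28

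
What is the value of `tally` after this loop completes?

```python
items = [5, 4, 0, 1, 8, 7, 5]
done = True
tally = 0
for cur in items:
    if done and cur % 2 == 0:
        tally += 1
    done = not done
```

Count even values at even positions
`tally` takes the values: 0 → 1 → 2

Answer: 2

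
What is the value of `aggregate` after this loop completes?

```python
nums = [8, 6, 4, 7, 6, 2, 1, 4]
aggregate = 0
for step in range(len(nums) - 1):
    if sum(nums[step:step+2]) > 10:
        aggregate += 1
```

Count windows with sum > 10
`aggregate` takes the values: 0 → 1 → 2 → 3

Answer: 3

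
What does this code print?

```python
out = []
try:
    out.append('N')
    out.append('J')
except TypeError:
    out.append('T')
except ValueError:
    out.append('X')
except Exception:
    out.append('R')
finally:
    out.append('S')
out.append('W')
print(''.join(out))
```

Execution trace: 'N' (try body) → 'J' (try body, no exception) → 'S' (finally) → 'W' (after the try/except). Output: NJSW

Answer: NJSW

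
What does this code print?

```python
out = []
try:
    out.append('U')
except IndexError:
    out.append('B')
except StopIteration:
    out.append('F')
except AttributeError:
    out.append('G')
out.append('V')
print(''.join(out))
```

Execution trace: 'U' (try body, no exception) → 'V' (after the try/except). Output: UV

Answer: UV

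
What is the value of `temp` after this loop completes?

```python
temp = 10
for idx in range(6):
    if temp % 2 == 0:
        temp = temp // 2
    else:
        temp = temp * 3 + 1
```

Collatz-style transformation from 10
`temp` takes the values: 10 → 5 → 16 → 8 → 4 → 2 → 1

Answer: 1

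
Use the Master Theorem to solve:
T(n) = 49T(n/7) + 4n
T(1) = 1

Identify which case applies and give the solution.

a=49, b=7, f(n)=4n. log_7(49) = 2. Since c=1 < 2, Case 1 applies: T(n) = Θ(n^log_b(a)) = O(n^2).

Answer: O(n^2) - Case 1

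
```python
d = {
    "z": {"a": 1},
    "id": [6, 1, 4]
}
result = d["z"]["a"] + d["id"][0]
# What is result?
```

Trace:
`d = { ...` → d = {'z': {'a': 1}, 'id': [6, 1, 4]}
`result = d["z"]["a"] + d["id"][0]` → result = 7
So result = 7

Answer: 7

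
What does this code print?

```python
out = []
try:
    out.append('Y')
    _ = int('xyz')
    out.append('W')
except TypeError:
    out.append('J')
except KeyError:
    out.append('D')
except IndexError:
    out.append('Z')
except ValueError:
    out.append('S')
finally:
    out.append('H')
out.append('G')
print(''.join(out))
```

Execution trace: 'Y' (try body) → 'S' (except ValueError) → 'H' (finally) → 'G' (after the try/except). Output: YSHG

Answer: YSHG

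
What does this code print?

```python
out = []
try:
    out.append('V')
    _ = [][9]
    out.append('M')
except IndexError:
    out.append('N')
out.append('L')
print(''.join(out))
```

Execution trace: 'V' (try body) → 'N' (except IndexError) → 'L' (after the try/except). Output: VNL

Answer: VNL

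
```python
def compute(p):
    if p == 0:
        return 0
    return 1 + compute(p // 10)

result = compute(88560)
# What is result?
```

Count of digits of 88560: 5

Answer: 5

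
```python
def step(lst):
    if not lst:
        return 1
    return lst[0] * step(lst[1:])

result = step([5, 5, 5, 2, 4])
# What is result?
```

Product over [5, 5, 5, 2, 4] = 5 * 5 * 5 * 2 * 4 = 1000

Answer: 1000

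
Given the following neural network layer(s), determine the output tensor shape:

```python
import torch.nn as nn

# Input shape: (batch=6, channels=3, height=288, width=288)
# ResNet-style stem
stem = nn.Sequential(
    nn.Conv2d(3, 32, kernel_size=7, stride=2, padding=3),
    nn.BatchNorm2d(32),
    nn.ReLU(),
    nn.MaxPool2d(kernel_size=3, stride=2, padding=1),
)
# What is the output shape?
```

Input: (6, 3, 288, 288) -> after Conv2d 7x7 stride=2: (6, 32, 144, 144) -> Output: (6, 32, 72, 72)

Answer: (6, 32, 72, 72)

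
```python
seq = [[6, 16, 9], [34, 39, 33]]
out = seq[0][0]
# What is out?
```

Trace:
`seq = [[6, 16, 9], [34, 39, 33]]` → seq = [[6, 16, 9], [34, 39, 33]]
`out = seq[0][0]` → out = 6
So out = 6

Answer: 6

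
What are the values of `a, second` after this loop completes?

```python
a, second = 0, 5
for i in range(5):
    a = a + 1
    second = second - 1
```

a goes 0→5, second goes 5→0
`a, second` takes the values: (0, 5) → (1, 5) → (1, 4) → (2, 4) → (2, 3) → (3, 3) → (3, 2) → (4, 2) → (4, 1) → (5, 1) → (5, 0)

Answer: 5, 0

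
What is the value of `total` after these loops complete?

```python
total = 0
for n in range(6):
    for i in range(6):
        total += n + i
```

Sum of all n+i for n,i in 6x6
`total` takes the values: 0 → 1 → 3 → 6 → 10 → 15 → 16 → 18 → 21 → 25 → 30 → 36 → 38 → 41 → 45 → 50 → 56 → 63 → 66 → 70 → 75 → 81 → 88 → 96 → 100 → 105 → 111 → 118 → 126 → 135 → 140 → 146 → 153 → 161 → 170 → 180

Answer: 180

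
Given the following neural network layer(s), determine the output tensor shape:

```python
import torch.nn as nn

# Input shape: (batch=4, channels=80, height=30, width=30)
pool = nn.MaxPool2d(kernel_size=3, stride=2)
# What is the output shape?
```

Input: (4, 80, 30, 30) -> Output: (4, 80, 14, 14)

Answer: (4, 80, 14, 14)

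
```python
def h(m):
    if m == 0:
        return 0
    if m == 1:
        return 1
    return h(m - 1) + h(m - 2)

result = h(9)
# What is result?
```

Build up from base cases: h(0)=0, h(1)=1, h(2)=1, h(3)=2, h(4)=3, h(5)=5, h(6)=8, ..., h(9)=34

Answer: 34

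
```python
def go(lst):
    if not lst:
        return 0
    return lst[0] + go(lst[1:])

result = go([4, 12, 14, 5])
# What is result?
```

4 + 12 + 14 + 5 + 0 = 35

Answer: 35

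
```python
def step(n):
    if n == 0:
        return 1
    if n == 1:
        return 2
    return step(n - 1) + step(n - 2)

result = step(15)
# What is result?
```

Build up from base cases: step(0)=1, step(1)=2, step(2)=3, step(3)=5, step(4)=8, step(5)=13, step(6)=21, ..., step(15)=1597

Answer: 1597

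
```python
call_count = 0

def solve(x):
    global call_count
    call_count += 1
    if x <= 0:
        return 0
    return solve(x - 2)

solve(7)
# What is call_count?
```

Linear recursion stepping by 2: 5 calls from x=7 down to ≤0.

Answer: 5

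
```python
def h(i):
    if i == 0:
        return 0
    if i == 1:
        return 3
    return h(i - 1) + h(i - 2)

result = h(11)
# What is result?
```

Build up from base cases: h(0)=0, h(1)=3, h(2)=3, h(3)=6, h(4)=9, h(5)=15, h(6)=24, ..., h(11)=267

Answer: 267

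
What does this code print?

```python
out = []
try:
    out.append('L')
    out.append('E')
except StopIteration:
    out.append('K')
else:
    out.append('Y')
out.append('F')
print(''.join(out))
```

Execution trace: 'L' (try body) → 'E' (try body, no exception) → 'Y' (else) → 'F' (after the try/except). Output: LEYF

Answer: LEYF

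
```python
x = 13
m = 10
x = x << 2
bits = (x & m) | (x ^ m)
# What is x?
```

Trace:
`x = 13` → x = 13
`m = 10` → m = 10
`x = x << 2` → x = 52
`bits = (x & m) | (x ^ m)` → bits = 62
So x = 52

Answer: 52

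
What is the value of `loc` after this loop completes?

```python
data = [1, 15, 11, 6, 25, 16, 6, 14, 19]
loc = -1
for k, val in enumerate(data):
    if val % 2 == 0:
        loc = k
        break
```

First even number index in [1, 15, 11, 6, 25, 16, 6, 14, 19]
`loc` takes the values: -1 → 3

Answer: 3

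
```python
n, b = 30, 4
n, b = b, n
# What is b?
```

Trace:
`n, b = 30, 4` → n = 30; b = 4
`n, b = b, n` → n = 4; b = 30
So b = 30

Answer: 30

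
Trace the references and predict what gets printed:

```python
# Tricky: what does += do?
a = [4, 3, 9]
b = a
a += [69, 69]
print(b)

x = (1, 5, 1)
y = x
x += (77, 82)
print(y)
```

Key concept: += behavior differs for mutable vs immutable.
Step by step:
`a = [4, 3, 9]` → a = [4, 3, 9]
`b = a` → b = [4, 3, 9] (same object as a)
`a += [69, 69]` → a = [4, 3, 9, 69, 69] (same object as b); b = [4, 3, 9, 69, 69] (same object as a)
`print(b)` → prints [4, 3, 9, 69, 69]
`x = (1, 5, 1)` → x = (1, 5, 1)
`y = x` → y = (1, 5, 1)
`x += (77, 82)` → x = (1, 5, 1, 77, 82)
`print(y)` → prints (1, 5, 1)

Answer:
[4, 3, 9, 69, 69]
(1, 5, 1)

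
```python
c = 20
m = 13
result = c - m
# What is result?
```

Trace:
`c = 20` → c = 20
`m = 13` → m = 13
`result = c - m` → result = 7
So result = 7

Answer: 7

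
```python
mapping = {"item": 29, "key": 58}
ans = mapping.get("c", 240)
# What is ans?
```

Trace:
`mapping = {"item": 29, "key": 58}` → mapping = {'item': 29, 'key': 58}
`ans = mapping.get("c", 240)` → ans = 240
So ans = 240

Answer: 240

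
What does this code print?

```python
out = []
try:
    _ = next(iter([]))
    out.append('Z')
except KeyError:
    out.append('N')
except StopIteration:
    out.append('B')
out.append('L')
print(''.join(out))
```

Execution trace: 'B' (except StopIteration) → 'L' (after the try/except). Output: BL

Answer: BL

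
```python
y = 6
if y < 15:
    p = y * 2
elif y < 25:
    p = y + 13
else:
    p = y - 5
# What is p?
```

Trace:
`y = 6` → y = 6
`if y < 15: ...` → y < 15 is True → p = 12
So p = 12

Answer: 12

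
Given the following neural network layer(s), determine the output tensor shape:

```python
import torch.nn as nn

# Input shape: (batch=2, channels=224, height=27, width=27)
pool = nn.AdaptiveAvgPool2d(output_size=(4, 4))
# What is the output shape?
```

Input: (2, 224, 27, 27) -> Output: (2, 224, 4, 4)

Answer: (2, 224, 4, 4)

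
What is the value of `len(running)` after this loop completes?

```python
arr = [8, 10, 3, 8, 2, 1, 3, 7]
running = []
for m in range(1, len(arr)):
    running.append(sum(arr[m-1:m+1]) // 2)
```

Number of 2-element averages
`running` takes the values: [] → [9] → [9, 6] → [9, 6, 5] → [9, 6, 5, 5] → [9, 6, 5, 5, 1] → [9, 6, 5, 5, 1, 2] → [9, 6, 5, 5, 1, 2, 5]
So `len(running)` = 7

Answer: 7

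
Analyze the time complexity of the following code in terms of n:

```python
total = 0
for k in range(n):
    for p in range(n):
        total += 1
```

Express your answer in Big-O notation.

Each loop level contributes: n × n. Multiplying the contributions gives O(n^2).

Answer: O(n^2)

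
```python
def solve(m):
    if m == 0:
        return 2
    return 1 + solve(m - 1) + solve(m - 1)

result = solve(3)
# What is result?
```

solve(m) = 1 + 2·solve(m-1), solve(0)=2. Closed form: (2+1)·2^3 - 1 = 23.

Answer: 23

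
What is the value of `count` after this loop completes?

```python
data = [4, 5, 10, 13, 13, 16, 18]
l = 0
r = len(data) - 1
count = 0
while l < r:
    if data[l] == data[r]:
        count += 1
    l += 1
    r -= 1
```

Count matching pairs from ends
`count` takes the values: 0

Answer: 0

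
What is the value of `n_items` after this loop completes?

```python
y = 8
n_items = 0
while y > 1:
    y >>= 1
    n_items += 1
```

Count right shifts until 1
`n_items` takes the values: 0 → 1 → 2 → 3

Answer: 3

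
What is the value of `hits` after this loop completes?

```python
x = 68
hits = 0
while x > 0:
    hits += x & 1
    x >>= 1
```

Count set bits in 68 (binary: 0b1000100)
`hits` takes the values: 0 → 1 → 2

Answer: 2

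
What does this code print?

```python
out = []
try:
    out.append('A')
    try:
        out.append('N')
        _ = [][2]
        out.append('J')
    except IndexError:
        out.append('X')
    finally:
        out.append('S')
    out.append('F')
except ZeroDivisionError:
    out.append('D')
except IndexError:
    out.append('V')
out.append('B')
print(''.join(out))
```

Execution trace: 'A' (try body) → 'N' (inner try body) → 'X' (inner except IndexError) → 'S' (inner finally) → 'F' (try body, no exception) → 'B' (after the try/except). Output: ANXSFB

Answer: ANXSFB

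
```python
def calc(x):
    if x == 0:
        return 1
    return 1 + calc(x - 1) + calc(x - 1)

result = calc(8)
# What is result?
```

calc(x) = 1 + 2·calc(x-1), calc(0)=1. Closed form: (1+1)·2^8 - 1 = 511.

Answer: 511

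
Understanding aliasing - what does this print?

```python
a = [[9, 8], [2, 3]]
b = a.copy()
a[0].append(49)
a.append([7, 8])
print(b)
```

Key concept: shallow copy with nested lists.
Step by step:
`a = [[9, 8], [2, 3]]` → a = [[9, 8], [2, 3]]
`b = a.copy()` → b = [[9, 8], [2, 3]]
`a[0].append(49)` → a = [[9, 8, 49], [2, 3]]; b = [[9, 8, 49], [2, 3]]
`a.append([7, 8])` → a = [[9, 8, 49], [2, 3], [7, 8]]
`print(b)` → prints [[9, 8, 49], [2, 3]]

Answer: [[9, 8, 49], [2, 3]]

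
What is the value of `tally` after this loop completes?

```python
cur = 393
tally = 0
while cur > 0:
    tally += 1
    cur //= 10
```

Count digits by repeated division by 10
`tally` takes the values: 0 → 1 → 2 → 3

Answer: 3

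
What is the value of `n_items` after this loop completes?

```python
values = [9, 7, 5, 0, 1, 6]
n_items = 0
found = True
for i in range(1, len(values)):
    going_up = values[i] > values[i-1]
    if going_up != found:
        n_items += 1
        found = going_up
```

Count direction changes in [9, 7, 5, 0, 1, 6]
`n_items` takes the values: 0 → 1 → 2

Answer: 2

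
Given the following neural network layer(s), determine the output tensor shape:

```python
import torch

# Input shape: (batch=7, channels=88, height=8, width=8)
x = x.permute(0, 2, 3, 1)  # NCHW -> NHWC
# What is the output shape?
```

Input: (7, 88, 8, 8) -> Output: (7, 8, 8, 88)

Answer: (7, 8, 8, 88)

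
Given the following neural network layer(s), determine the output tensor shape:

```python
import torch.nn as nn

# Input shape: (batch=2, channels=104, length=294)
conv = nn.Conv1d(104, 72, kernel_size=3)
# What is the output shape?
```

Input: (2, 104, 294) -> Output: (2, 72, 292)

Answer: (2, 72, 292)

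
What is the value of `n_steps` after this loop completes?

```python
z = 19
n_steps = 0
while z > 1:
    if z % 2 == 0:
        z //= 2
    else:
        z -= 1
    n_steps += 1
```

Steps to reduce 19 to 1
`n_steps` takes the values: 0 → 1 → 2 → 3 → 4 → 5 → 6

Answer: 6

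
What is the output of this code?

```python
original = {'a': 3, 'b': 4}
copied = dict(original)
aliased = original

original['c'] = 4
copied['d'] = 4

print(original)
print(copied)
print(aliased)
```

Key concept: dict() creates copy, assignment creates alias.
Step by step:
`original = {'a': 3, 'b': 4}` → original = {'a': 3, 'b': 4}
`copied = dict(original)` → copied = {'a': 3, 'b': 4}
`aliased = original` → aliased = {'a': 3, 'b': 4} (same object as original)
`original['c'] = 4` → original = {'a': 3, 'b': 4, 'c': 4} (same object as aliased); aliased = {'a': 3, 'b': 4, 'c': 4} (same object as original)
`copied['d'] = 4` → copied = {'a': 3, 'b': 4, 'd': 4}
`print(original)` → prints {'a': 3, 'b': 4, 'c': 4}
`print(copied)` → prints {'a': 3, 'b': 4, 'd': 4}
`print(aliased)` → prints {'a': 3, 'b': 4, 'c': 4}

Answer:
{'a': 3, 'b': 4, 'c': 4}
{'a': 3, 'b': 4, 'd': 4}
{'a': 3, 'b': 4, 'c': 4}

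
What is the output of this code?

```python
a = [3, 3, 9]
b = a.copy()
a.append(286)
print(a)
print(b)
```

Key concept: list.copy() creates independent copy.
Step by step:
`a = [3, 3, 9]` → a = [3, 3, 9]
`b = a.copy()` → b = [3, 3, 9]
`a.append(286)` → a = [3, 3, 9, 286]
`print(a)` → prints [3, 3, 9, 286]
`print(b)` → prints [3, 3, 9]

Answer:
[3, 3, 9, 286]
[3, 3, 9]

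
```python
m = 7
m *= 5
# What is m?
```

Trace:
`m = 7` → m = 7
`m *= 5` → m = 35
So m = 35

Answer: 35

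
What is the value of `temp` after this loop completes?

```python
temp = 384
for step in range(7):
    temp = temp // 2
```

Halve 7 times: 384 // 2^7 = 3
`temp` takes the values: 384 → 192 → 96 → 48 → 24 → 12 → 6 → 3

Answer: 3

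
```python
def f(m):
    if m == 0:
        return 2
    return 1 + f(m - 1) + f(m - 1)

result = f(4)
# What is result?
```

f(m) = 1 + 2·f(m-1), f(0)=2. Closed form: (2+1)·2^4 - 1 = 47.

Answer: 47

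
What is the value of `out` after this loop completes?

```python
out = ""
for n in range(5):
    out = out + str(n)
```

Concatenate digits 0 to 4
`out` takes the values: "" → "0" → "01" → "012" → "0123" → "01234"

Answer: "01234"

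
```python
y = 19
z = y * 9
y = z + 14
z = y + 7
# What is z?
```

Trace:
`y = 19` → y = 19
`z = y * 9` → z = 171
`y = z + 14` → y = 185
`z = y + 7` → z = 192
So z = 192

Answer: 192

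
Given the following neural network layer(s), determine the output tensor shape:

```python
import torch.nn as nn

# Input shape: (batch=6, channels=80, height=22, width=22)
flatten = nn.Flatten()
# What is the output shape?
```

Input: (6, 80, 22, 22) -> Output: (6, 38720)

Answer: (6, 38720)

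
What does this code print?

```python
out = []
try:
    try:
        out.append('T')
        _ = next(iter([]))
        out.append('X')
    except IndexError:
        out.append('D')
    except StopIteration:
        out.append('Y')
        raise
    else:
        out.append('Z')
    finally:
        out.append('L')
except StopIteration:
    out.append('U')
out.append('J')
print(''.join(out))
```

Execution trace: 'T' (inner try body) → 'Y' (inner except StopIteration) → 'L' (inner finally) → 'U' (outer except StopIteration) → 'J' (after the try/except). Output: TYLUJ

Answer: TYLUJ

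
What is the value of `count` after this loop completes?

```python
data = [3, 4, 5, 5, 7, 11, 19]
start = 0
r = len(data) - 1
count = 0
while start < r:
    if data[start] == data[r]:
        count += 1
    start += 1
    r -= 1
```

Count matching pairs from ends
`count` takes the values: 0

Answer: 0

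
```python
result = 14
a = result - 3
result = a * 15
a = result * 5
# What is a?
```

Trace:
`result = 14` → result = 14
`a = result - 3` → a = 11
`result = a * 15` → result = 165
`a = result * 5` → a = 825
So a = 825

Answer: 825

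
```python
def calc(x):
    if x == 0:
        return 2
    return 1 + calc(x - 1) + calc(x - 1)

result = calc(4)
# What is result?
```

calc(x) = 1 + 2·calc(x-1), calc(0)=2. Closed form: (2+1)·2^4 - 1 = 47.

Answer: 47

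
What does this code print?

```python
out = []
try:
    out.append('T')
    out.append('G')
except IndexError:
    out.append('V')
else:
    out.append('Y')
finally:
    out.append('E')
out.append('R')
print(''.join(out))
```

Execution trace: 'T' (try body) → 'G' (try body, no exception) → 'Y' (else) → 'E' (finally) → 'R' (after the try/except). Output: TGYER

Answer: TGYER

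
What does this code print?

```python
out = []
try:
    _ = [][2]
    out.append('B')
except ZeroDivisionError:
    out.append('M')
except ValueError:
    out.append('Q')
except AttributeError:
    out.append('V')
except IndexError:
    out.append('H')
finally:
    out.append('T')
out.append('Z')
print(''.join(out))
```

Execution trace: 'H' (except IndexError) → 'T' (finally) → 'Z' (after the try/except). Output: HTZ

Answer: HTZ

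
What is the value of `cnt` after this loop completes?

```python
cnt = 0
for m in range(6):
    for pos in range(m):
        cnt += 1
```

Triangle number: 0+1+2+...+5
`cnt` takes the values: 0 → 1 → 2 → 3 → 4 → 5 → 6 → 7 → 8 → 9 → 10 → 11 → 12 → 13 → 14 → 15

Answer: 15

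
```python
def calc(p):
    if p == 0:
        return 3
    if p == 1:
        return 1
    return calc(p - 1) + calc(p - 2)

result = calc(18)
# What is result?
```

Build up from base cases: calc(0)=3, calc(1)=1, calc(2)=4, calc(3)=5, calc(4)=9, calc(5)=14, calc(6)=23, ..., calc(18)=7375

Answer: 7375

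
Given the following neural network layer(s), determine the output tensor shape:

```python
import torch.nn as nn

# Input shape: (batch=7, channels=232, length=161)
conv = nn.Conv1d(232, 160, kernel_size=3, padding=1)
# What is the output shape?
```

Input: (7, 232, 161) -> Output: (7, 160, 161)

Answer: (7, 160, 161)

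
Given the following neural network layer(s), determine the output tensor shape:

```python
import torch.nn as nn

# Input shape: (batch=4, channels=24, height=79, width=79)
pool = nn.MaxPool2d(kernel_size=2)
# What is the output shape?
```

Input: (4, 24, 79, 79) -> Output: (4, 24, 39, 39)

Answer: (4, 24, 39, 39)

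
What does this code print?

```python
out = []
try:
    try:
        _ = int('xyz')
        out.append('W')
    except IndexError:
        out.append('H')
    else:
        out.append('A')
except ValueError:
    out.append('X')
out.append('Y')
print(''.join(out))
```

Execution trace: 'X' (outer except ValueError) → 'Y' (after the try/except). Output: XY

Answer: XY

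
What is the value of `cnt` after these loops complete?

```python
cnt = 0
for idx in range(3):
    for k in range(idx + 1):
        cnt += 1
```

Triangle: 1 + 2 + ... + 3
`cnt` takes the values: 0 → 1 → 2 → 3 → 4 → 5 → 6

Answer: 6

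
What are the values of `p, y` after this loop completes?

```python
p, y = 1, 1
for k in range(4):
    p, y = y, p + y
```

Fibonacci: after 4 iterations
`p, y` takes the values: (1, 1) → (1, 2) → (2, 3) → (3, 5) → (5, 8)

Answer: 5, 8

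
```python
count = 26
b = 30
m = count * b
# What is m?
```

Trace:
`count = 26` → count = 26
`b = 30` → b = 30
`m = count * b` → m = 780
So m = 780

Answer: 780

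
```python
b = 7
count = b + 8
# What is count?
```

Trace:
`b = 7` → b = 7
`count = b + 8` → count = 15
So count = 15

Answer: 15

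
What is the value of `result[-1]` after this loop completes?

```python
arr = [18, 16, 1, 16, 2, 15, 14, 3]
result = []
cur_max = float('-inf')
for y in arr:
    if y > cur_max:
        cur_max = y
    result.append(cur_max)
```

Running max ends at 18
`result` takes the values: [] → [18] → [18, 18] → [18, 18, 18] → [18, 18, 18, 18] → [18, 18, 18, 18, 18] → [18, 18, 18, 18, 18, 18] → [18, 18, 18, 18, 18, 18, 18] → [18, 18, 18, 18, 18, 18, 18, 18]
So `result[-1]` = 18

Answer: 18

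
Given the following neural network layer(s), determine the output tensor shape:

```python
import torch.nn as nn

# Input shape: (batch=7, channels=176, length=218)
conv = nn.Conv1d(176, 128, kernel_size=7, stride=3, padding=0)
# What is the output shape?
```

Input: (7, 176, 218) -> Output: (7, 128, 71)

Answer: (7, 128, 71)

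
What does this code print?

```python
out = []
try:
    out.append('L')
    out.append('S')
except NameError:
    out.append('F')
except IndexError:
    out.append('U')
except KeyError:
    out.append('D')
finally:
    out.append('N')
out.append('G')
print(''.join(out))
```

Execution trace: 'L' (try body) → 'S' (try body, no exception) → 'N' (finally) → 'G' (after the try/except). Output: LSNG

Answer: LSNG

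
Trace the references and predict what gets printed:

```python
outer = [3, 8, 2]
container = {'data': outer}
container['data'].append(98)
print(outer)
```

Key concept: dict holds reference to list.
Step by step:
`outer = [3, 8, 2]` → outer = [3, 8, 2]
`container = {'data': outer}` → container = {'data': [3, 8, 2]}
`container['data'].append(98)` → outer = [3, 8, 2, 98]; container = {'data': [3, 8, 2, 98]}
`print(outer)` → prints [3, 8, 2, 98]

Answer: [3, 8, 2, 98]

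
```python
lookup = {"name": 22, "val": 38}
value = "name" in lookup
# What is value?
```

Trace:
`lookup = {"name": 22, "val": 38}` → lookup = {'name': 22, 'val': 38}
`value = "name" in lookup` → value = True
So value = True

Answer: True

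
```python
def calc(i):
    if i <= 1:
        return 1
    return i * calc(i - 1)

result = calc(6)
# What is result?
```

calc(6) = 6 * 5 * 4 * 3 * 2 * 1 = 720

Answer: 720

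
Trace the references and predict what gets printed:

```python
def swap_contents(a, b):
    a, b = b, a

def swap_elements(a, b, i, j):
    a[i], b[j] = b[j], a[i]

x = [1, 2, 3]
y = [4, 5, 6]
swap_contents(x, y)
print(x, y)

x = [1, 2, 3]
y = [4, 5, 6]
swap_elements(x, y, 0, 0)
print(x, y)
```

Key concept: parameter rebinding vs mutation.
Step by step:
`x = [1, 2, 3]` → x = [1, 2, 3]
`y = [4, 5, 6]` → y = [4, 5, 6]
`swap_contents(x, y)` → no visible change to tracked variables
`print(x, y)` → prints [1, 2, 3] [4, 5, 6]
`x = [1, 2, 3]` → x = [1, 2, 3]
`y = [4, 5, 6]` → y = [4, 5, 6]
`swap_elements(x, y, 0, 0)` → x = [4, 2, 3]; y = [1, 5, 6]
`print(x, y)` → prints [4, 2, 3] [1, 5, 6]

Answer:
[1, 2, 3] [4, 5, 6]
[4, 2, 3] [1, 5, 6]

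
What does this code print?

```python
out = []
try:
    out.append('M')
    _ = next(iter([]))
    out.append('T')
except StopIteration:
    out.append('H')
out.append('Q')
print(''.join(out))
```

Execution trace: 'M' (try body) → 'H' (except StopIteration) → 'Q' (after the try/except). Output: MHQ

Answer: MHQ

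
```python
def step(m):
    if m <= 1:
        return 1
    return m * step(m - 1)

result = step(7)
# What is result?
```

step(7) = 7 * 6 * 5 * 4 * 3 * 2 * 1 = 5040

Answer: 5040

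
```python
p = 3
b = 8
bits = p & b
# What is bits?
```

Trace:
`p = 3` → p = 3
`b = 8` → b = 8
`bits = p & b` → bits = 0
So bits = 0

Answer: 0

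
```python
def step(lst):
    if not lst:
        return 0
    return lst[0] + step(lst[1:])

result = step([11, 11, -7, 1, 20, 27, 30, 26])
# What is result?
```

11 + 11 + (-7) + 1 + 20 + 27 + 30 + 26 + 0 = 119

Answer: 119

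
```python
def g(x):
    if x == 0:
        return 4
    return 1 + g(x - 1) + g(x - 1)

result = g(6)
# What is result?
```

g(x) = 1 + 2·g(x-1), g(0)=4. Closed form: (4+1)·2^6 - 1 = 319.

Answer: 319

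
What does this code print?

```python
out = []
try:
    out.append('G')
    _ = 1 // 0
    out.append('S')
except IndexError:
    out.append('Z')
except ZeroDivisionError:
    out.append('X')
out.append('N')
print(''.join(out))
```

Execution trace: 'G' (try body) → 'X' (except ZeroDivisionError) → 'N' (after the try/except). Output: GXN

Answer: GXN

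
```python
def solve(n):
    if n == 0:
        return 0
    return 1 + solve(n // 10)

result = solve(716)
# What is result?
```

Count of digits of 716: 3

Answer: 3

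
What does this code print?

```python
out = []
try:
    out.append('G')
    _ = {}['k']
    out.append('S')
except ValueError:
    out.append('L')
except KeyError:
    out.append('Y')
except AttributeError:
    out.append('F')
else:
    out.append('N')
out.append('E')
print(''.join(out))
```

Execution trace: 'G' (try body) → 'Y' (except KeyError) → 'E' (after the try/except). Output: GYE

Answer: GYE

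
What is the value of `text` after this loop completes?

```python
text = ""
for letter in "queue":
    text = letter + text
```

Reverse 'queue'
`text` takes the values: "" → "q" → "uq" → "euq" → "ueuq" → "eueuq"

Answer: "eueuq"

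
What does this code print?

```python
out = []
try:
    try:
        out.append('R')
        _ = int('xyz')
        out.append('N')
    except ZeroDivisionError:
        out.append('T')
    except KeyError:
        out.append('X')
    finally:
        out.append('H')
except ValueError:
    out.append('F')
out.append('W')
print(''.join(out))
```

Execution trace: 'R' (try body) → 'H' (finally) → 'F' (outer except ValueError) → 'W' (after the try/except). Output: RHFW

Answer: RHFW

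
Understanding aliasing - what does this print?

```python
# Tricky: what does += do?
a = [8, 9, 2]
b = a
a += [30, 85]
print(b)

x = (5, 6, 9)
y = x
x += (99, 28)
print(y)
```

Key concept: += behavior differs for mutable vs immutable.
Step by step:
`a = [8, 9, 2]` → a = [8, 9, 2]
`b = a` → b = [8, 9, 2] (same object as a)
`a += [30, 85]` → a = [8, 9, 2, 30, 85] (same object as b); b = [8, 9, 2, 30, 85] (same object as a)
`print(b)` → prints [8, 9, 2, 30, 85]
`x = (5, 6, 9)` → x = (5, 6, 9)
`y = x` → y = (5, 6, 9)
`x += (99, 28)` → x = (5, 6, 9, 99, 28)
`print(y)` → prints (5, 6, 9)

Answer:
[8, 9, 2, 30, 85]
(5, 6, 9)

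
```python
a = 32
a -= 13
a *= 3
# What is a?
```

Trace:
`a = 32` → a = 32
`a -= 13` → a = 19
`a *= 3` → a = 57
So a = 57

Answer: 57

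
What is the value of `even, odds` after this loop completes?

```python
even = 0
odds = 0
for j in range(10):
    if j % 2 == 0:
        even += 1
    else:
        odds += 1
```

Count evens and odds in range(10)
`even, odds` takes the values: (0, 0) → (1, 0) → (1, 1) → (2, 1) → (2, 2) → (3, 2) → (3, 3) → (4, 3) → (4, 4) → (5, 4) → (5, 5)

Answer: 5, 5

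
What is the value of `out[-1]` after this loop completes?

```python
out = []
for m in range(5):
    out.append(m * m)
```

Last element of squares 0 to 4
`out` takes the values: [] → [0] → [0, 1] → [0, 1, 4] → [0, 1, 4, 9] → [0, 1, 4, 9, 16]
So `out[-1]` = 16

Answer: 16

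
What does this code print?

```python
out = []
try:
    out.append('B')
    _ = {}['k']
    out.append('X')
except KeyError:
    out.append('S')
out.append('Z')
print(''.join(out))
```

Execution trace: 'B' (try body) → 'S' (except KeyError) → 'Z' (after the try/except). Output: BSZ

Answer: BSZ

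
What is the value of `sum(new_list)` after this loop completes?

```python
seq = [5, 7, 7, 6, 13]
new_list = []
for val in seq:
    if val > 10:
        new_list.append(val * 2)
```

Sum of doubled values > 10
`new_list` takes the values: [] → [26]
So `sum(new_list)` = 26

Answer: 26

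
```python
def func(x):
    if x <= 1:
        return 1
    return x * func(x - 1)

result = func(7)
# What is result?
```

func(7) = 7 * 6 * 5 * 4 * 3 * 2 * 1 = 5040

Answer: 5040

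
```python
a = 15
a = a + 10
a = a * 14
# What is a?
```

Trace:
`a = 15` → a = 15
`a = a + 10` → a = 25
`a = a * 14` → a = 350
So a = 350

Answer: 350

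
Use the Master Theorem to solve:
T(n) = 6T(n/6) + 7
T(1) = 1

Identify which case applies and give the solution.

a=6, b=6, f(n)=7. log_6(6) = 1. Since c=0 < 1, Case 1 applies: T(n) = Θ(n^log_b(a)) = O(n).

Answer: O(n) - Case 1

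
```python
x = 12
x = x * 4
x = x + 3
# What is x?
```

Trace:
`x = 12` → x = 12
`x = x * 4` → x = 48
`x = x + 3` → x = 51
So x = 51

Answer: 51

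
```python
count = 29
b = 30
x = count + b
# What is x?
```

Trace:
`count = 29` → count = 29
`b = 30` → b = 30
`x = count + b` → x = 59
So x = 59

Answer: 59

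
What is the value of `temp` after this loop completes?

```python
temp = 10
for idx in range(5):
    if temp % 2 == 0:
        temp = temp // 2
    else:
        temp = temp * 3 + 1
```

Collatz-style transformation from 10
`temp` takes the values: 10 → 5 → 16 → 8 → 4 → 2

Answer: 2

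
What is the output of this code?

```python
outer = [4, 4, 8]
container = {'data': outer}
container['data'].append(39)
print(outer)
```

Key concept: dict holds reference to list.
Step by step:
`outer = [4, 4, 8]` → outer = [4, 4, 8]
`container = {'data': outer}` → container = {'data': [4, 4, 8]}
`container['data'].append(39)` → outer = [4, 4, 8, 39]; container = {'data': [4, 4, 8, 39]}
`print(outer)` → prints [4, 4, 8, 39]

Answer: [4, 4, 8, 39]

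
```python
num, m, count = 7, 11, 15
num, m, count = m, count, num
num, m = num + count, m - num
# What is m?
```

Trace:
`num, m, count = 7, 11, 15` → num = 7; m = 11; count = 15
`num, m, count = m, count, num` → num = 11; m = 15; count = 7
`num, m = num + count, m - num` → num = 18; m = 4
So m = 4

Answer: 4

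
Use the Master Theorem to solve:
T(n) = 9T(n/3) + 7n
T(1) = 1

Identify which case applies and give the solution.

a=9, b=3, f(n)=7n. log_3(9) = 2. Since c=1 < 2, Case 1 applies: T(n) = Θ(n^log_b(a)) = O(n^2).

Answer: O(n^2) - Case 1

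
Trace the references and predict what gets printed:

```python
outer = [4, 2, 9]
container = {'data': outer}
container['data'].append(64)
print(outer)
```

Key concept: dict holds reference to list.
Step by step:
`outer = [4, 2, 9]` → outer = [4, 2, 9]
`container = {'data': outer}` → container = {'data': [4, 2, 9]}
`container['data'].append(64)` → outer = [4, 2, 9, 64]; container = {'data': [4, 2, 9, 64]}
`print(outer)` → prints [4, 2, 9, 64]

Answer: [4, 2, 9, 64]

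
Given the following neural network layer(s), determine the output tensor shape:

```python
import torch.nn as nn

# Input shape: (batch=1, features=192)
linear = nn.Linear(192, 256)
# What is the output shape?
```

Input: (1, 192) -> Output: (1, 256)

Answer: (1, 256)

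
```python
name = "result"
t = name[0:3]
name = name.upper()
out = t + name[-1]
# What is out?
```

Trace:
`name = "result"` → name = 'result'
`t = name[0:3]` → t = 'res'
`name = name.upper()` → name = 'RESULT'
`out = t + name[-1]` → out = 'resT'
So out = 'resT'

Answer: 'resT'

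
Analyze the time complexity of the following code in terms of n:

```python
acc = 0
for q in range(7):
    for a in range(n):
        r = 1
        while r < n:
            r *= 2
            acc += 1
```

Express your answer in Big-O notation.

Each loop level contributes: 1 × n × log n. Multiplying the contributions gives O(n log n).

Answer: O(n log n)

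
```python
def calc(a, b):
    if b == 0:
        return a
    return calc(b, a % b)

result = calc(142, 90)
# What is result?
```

calc(142, 90) -> calc(90, 52) -> calc(52, 38) -> calc(38, 14) -> calc(14, 10) -> calc(10, 4) -> calc(4, 2) -> calc(2, 0) -> 2

Answer: 2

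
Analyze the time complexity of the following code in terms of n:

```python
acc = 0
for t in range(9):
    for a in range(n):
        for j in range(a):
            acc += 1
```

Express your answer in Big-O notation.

Each loop level contributes: 1 × n × n. Multiplying the contributions gives O(n^2).

Answer: O(n^2)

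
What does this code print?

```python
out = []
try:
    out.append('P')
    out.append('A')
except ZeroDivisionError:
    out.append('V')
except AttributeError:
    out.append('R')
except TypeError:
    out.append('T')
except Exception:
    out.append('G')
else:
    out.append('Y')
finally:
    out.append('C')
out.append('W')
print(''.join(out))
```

Execution trace: 'P' (try body) → 'A' (try body, no exception) → 'Y' (else) → 'C' (finally) → 'W' (after the try/except). Output: PAYCW

Answer: PAYCW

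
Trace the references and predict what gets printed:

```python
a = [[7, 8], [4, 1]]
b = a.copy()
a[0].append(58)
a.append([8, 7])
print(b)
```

Key concept: shallow copy with nested lists.
Step by step:
`a = [[7, 8], [4, 1]]` → a = [[7, 8], [4, 1]]
`b = a.copy()` → b = [[7, 8], [4, 1]]
`a[0].append(58)` → a = [[7, 8, 58], [4, 1]]; b = [[7, 8, 58], [4, 1]]
`a.append([8, 7])` → a = [[7, 8, 58], [4, 1], [8, 7]]
`print(b)` → prints [[7, 8, 58], [4, 1]]

Answer: [[7, 8, 58], [4, 1]]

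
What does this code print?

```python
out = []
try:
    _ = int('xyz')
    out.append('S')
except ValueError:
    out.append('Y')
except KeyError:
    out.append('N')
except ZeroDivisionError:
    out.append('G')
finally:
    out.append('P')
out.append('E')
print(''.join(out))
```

Execution trace: 'Y' (except ValueError) → 'P' (finally) → 'E' (after the try/except). Output: YPE

Answer: YPE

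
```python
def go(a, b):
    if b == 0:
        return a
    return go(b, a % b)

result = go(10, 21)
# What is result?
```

go(10, 21) -> go(21, 10) -> go(10, 1) -> go(1, 0) -> 1

Answer: 1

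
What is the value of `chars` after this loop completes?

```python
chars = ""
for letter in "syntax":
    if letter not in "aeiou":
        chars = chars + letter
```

Remove vowels from 'syntax'
`chars` takes the values: "" → "s" → "sy" → "syn" → "synt" → "syntx"

Answer: "syntx"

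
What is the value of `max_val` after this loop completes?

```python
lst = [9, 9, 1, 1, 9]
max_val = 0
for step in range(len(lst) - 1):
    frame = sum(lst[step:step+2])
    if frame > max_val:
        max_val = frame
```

Max sum of 2-element window in [9, 9, 1, 1, 9]
`max_val` takes the values: 0 → 18

Answer: 18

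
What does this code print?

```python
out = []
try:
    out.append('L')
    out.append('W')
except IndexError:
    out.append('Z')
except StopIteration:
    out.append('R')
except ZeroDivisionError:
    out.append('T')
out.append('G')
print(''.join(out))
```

Execution trace: 'L' (try body) → 'W' (try body, no exception) → 'G' (after the try/except). Output: LWG

Answer: LWG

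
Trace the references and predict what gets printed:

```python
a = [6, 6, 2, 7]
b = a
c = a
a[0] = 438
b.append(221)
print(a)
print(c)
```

Key concept: multiple aliases.
Step by step:
`a = [6, 6, 2, 7]` → a = [6, 6, 2, 7]
`b = a` → b = [6, 6, 2, 7] (same object as a)
`c = a` → c = [6, 6, 2, 7] (same object as a, b)
`a[0] = 438` → a = [438, 6, 2, 7] (same object as b, c); b = [438, 6, 2, 7] (same object as a, c); c = [438, 6, 2, 7] (same object as a, b)
`b.append(221)` → a = [438, 6, 2, 7, 221] (same object as b, c); b = [438, 6, 2, 7, 221] (same object as a, c); c = [438, 6, 2, 7, 221] (same object as a, b)
`print(a)` → prints [438, 6, 2, 7, 221]
`print(c)` → prints [438, 6, 2, 7, 221]

Answer:
[438, 6, 2, 7, 221]
[438, 6, 2, 7, 221]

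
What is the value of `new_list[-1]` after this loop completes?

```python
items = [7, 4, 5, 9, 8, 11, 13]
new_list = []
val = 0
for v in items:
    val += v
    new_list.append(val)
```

Cumulative sum ends at 57
`new_list` takes the values: [] → [7] → [7, 11] → [7, 11, 16] → [7, 11, 16, 25] → [7, 11, 16, 25, 33] → [7, 11, 16, 25, 33, 44] → [7, 11, 16, 25, 33, 44, 57]
So `new_list[-1]` = 57

Answer: 57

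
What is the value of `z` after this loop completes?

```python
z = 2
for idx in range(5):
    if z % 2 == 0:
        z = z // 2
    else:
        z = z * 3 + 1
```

Collatz-style transformation from 2
`z` takes the values: 2 → 1 → 4 → 2 → 1 → 4

Answer: 4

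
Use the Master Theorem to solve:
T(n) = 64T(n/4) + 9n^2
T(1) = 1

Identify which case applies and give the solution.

a=64, b=4, f(n)=9n^2. log_4(64) = 3. Since c=2 < 3, Case 1 applies: T(n) = Θ(n^log_b(a)) = O(n^3).

Answer: O(n^3) - Case 1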